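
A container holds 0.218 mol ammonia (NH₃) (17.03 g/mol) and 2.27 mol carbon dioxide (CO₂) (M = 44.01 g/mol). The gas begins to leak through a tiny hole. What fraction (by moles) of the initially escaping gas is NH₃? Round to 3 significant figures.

0.134

Each component's effusion rate ∝ (its partial pressure)·(1/√M) ∝ n_i/√M_i.
x_NH₃(eff) = (n_NH₃/√M_NH₃) / (n_NH₃/√M_NH₃ + n_CO₂/√M_CO₂)
= (0.218/√17.03) / (0.218/√17.03 + 2.27/√44.01) = 0.05283/(0.05283 + 0.3422) = 0.134.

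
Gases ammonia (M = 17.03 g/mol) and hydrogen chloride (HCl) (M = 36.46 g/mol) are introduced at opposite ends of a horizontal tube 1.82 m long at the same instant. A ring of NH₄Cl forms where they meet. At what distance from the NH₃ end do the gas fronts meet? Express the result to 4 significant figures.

Graham's law gives d_NH₃/d_HCl = rate_NH₃/rate_HCl = √(M_HCl/M_NH₃) = √(36.46/17.03) = 1.463.
With d_NH₃ + d_HCl = 1.82 m, d_HCl = 1.82/(1 + 1.463) = 0.7389 m.
d_NH₃ = 1.82 − 0.7389 = 1.081 m.

1.081 m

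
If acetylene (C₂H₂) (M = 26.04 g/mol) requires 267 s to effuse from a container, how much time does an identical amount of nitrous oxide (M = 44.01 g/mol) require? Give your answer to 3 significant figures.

347 s

Graham's law gives t_N₂O/t_C₂H₂ = √(M_N₂O/M_C₂H₂) = √(44.01/26.04) = √1.690 = 1.300.
So the time for N₂O is 267 × 1.300 = 347 s.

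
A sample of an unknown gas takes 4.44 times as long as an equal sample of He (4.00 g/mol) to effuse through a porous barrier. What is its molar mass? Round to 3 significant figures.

From Graham's law, t_X/t_He = √(M_X/M_He).
4.44 = √(M_X/4.00)
M_X = 4.00 × 4.44² = 4.00 × 19.71 = 78.9 g/mol

78.9 g/mol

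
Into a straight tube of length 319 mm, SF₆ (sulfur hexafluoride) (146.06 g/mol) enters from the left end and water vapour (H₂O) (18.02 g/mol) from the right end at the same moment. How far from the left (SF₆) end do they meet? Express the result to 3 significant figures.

Distances travelled in equal time are proportional to diffusion rates, so d_SF₆/d_H₂O = √(M_H₂O/M_SF₆) = √(18.02/146.06) = 0.3512.
With d_SF₆ + d_H₂O = 319 mm, d_H₂O = 319/(1 + 0.3512) = 236.1 mm.
d_SF₆ = 319 − 236.1 = 82.9 mm.

82.9 mm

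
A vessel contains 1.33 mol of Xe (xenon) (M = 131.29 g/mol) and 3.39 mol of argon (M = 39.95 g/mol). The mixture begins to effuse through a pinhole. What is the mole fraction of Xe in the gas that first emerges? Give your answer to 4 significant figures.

0.1779

Effusion rate of each component ∝ n_i/√M_i (partial pressure × 1/√M).
Mole fraction of Xe in the effusate = (n_Xe/√M_Xe) / (n_Xe/√M_Xe + n_Ar/√M_Ar)
= (1.33/√131.29) / (1.33/√131.29 + 3.39/√39.95) = 0.1161/(0.1161 + 0.5363) = 0.1779.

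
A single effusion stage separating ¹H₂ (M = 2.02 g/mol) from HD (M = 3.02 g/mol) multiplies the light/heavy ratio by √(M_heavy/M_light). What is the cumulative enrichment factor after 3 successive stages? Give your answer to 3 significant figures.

1.83

Each stage multiplies the ratio by α = √(3.02/2.02), so after 3 stages the overall factor is α^3 = (3.02/2.02)^(3/2).
= 1.49505^(3/2) = 1.83.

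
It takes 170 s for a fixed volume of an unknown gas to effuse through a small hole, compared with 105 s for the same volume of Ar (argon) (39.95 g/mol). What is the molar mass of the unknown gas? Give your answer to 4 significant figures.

104.7 g/mol

From Graham's law, t_X/t_Ar = √(M_X/M_Ar).
170/105 = 1.619 = √(M_X/39.95)
M_X = 39.95 × 1.619² = 39.95 × 2.621 = 104.7 g/mol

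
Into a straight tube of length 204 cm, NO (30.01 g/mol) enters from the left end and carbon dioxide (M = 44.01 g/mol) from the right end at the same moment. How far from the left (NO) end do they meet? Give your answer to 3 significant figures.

In equal time, each gas travels a distance ∝ its rate ∝ 1/√M, so d_NO/d_CO₂ = √(M_CO₂/M_NO) = √(44.01/30.01) = 1.211.
With d_NO + d_CO₂ = 204 cm, d_CO₂ = 204/(1 + 1.211) = 92.27 cm.
d_NO = 204 − 92.27 = 112 cm.

112 cm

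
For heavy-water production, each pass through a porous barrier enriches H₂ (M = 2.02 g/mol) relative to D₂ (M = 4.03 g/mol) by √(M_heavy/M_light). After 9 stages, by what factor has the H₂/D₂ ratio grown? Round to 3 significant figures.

The single-stage factor is √(M_heavy/M_light), so 9 stages give [√(4.03/2.02)]^9 = (4.03/2.02)^(9/2).
= 1.99505^(9/2) = 22.4.

22.4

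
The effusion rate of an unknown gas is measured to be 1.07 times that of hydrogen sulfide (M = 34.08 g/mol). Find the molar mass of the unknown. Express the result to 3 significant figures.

29.8 g/mol

Using Graham's law: rate_X/rate_H₂S = √(M_H₂S/M_X).
1.07 = √(34.08/M_X)
M_X = 34.08 / 1.07² = 34.08 / 1.145 = 29.8 g/mol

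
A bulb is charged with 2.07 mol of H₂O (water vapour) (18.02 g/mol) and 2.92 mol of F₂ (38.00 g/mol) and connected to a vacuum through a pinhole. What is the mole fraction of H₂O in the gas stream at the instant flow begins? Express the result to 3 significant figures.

0.507

Rate_i ∝ x_i/√M_i (Graham's law weighted by mole fraction), so the effusate composition follows n_i/√M_i.
So x_H₂O in the escaping gas = (n_H₂O/√M_H₂O) / Σ(n_i/√M_i)
= (2.07/√18.02) / (2.07/√18.02 + 2.92/√38.00) = 0.4876/(0.4876 + 0.4737) = 0.507.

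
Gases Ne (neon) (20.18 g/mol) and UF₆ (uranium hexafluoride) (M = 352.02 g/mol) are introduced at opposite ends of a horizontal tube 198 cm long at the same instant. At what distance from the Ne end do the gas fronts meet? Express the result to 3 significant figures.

160 cm

In equal time, each gas travels a distance ∝ its rate ∝ 1/√M, so d_Ne/d_UF₆ = √(M_UF₆/M_Ne) = √(352.02/20.18) = 4.177.
With d_Ne + d_UF₆ = 198 cm, d_UF₆ = 198/(1 + 4.177) = 38.25 cm.
d_Ne = 198 − 38.25 = 160 cm.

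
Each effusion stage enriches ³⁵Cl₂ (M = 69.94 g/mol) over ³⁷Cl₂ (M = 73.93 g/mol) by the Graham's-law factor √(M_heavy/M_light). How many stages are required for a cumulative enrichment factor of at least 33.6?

127

Per stage α = (73.93/69.94)^(1/2) = 1.05705^0.5, giving ln α = 0.02774.
Need α^N ≥ 33.6 ⇒ N ≥ ln(33.6) / ln α = 3.515 / 0.02774 = 126.69.
Rounding up, N = 127 stages.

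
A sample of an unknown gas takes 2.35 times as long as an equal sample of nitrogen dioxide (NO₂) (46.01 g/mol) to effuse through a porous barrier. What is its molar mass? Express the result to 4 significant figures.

Since effusion rate ∝ 1/√M, t_X/t_NO₂ = √(M_X/M_NO₂).
2.35 = √(M_X/46.01)
M_X = 46.01 × 2.35² = 46.01 × 5.523 = 254.1 g/mol

254.1 g/mol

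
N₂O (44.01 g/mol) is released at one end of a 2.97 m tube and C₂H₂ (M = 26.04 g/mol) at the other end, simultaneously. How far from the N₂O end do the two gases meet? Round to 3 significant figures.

In equal time, each gas travels a distance ∝ its rate ∝ 1/√M, so d_N₂O/d_C₂H₂ = √(M_C₂H₂/M_N₂O) = √(26.04/44.01) = 0.7692.
With d_N₂O + d_C₂H₂ = 2.97 m, d_C₂H₂ = 2.97/(1 + 0.7692) = 1.679 m.
d_N₂O = 2.97 − 1.679 = 1.29 m.

1.29 m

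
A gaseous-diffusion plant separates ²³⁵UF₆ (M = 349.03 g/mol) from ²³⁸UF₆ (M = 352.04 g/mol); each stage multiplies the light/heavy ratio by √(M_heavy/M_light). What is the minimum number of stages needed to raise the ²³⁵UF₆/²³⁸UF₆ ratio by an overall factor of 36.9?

841

Single-stage factor α = √(352.04/349.03), so ln α = ½ ln(1.00862) = 0.004293.
Need α^N ≥ 36.9 ⇒ N ≥ ln(36.9) / ln α = 3.608 / 0.004293 = 840.40.
Minimum whole number of stages: N = 841.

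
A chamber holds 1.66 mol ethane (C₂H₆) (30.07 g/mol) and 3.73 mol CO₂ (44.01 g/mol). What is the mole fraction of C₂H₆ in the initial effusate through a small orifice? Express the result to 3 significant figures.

0.350

Effusion rate of each component ∝ n_i/√M_i (partial pressure × 1/√M).
Mole fraction of C₂H₆ in the effusate = (n_C₂H₆/√M_C₂H₆) / (n_C₂H₆/√M_C₂H₆ + n_CO₂/√M_CO₂)
= (1.66/√30.07) / (1.66/√30.07 + 3.73/√44.01) = 0.3027/(0.3027 + 0.5623) = 0.350.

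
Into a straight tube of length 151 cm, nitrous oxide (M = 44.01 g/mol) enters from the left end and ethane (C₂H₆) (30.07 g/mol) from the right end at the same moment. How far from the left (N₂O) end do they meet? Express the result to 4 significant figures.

68.33 cm

In equal time, each gas travels a distance ∝ its rate ∝ 1/√M, so d_N₂O/d_C₂H₆ = √(M_C₂H₆/M_N₂O) = √(30.07/44.01) = 0.8266.
With d_N₂O + d_C₂H₆ = 151 cm, d_C₂H₆ = 151/(1 + 0.8266) = 82.67 cm.
d_N₂O = 151 − 82.67 = 68.33 cm.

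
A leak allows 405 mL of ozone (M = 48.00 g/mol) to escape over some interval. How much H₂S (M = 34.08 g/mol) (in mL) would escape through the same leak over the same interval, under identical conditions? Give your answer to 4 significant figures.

Using Graham's law: rate_H₂S/rate_O₃ = √(M_O₃/M_H₂S) = √(48.00/34.08) = √1.408 = 1.187.
So the volume for H₂S is 405 × 1.187 = 480.6 mL.

480.6 mL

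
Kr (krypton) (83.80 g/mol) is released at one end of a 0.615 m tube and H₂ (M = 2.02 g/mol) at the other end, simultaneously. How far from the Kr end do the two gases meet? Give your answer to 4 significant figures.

The fronts meet when d_Kr + d_H₂ = L with d_Kr/d_H₂ = √(M_H₂/M_Kr) (Graham's law). Here √(M_H₂/M_Kr) = √(2.02/83.80) = 0.1553.
With d_Kr + d_H₂ = 0.615 m, d_H₂ = 0.615/(1 + 0.1553) = 0.5323 m.
d_Kr = 0.615 − 0.5323 = 0.08265 m.

0.08265 m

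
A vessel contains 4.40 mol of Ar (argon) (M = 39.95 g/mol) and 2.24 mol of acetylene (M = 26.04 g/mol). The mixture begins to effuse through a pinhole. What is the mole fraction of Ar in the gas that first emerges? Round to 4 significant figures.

Each component's effusion rate ∝ (its partial pressure)·(1/√M) ∝ n_i/√M_i.
x_Ar(eff) = (n_Ar/√M_Ar) / (n_Ar/√M_Ar + n_C₂H₂/√M_C₂H₂)
= (4.40/√39.95) / (4.40/√39.95 + 2.24/√26.04) = 0.6961/(0.6961 + 0.4390) = 0.6133.

0.6133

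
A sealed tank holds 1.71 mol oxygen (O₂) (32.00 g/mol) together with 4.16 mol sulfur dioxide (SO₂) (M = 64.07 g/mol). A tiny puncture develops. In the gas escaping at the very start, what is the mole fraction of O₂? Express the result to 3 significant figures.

Rate_i ∝ x_i/√M_i (Graham's law weighted by mole fraction), so the effusate composition follows n_i/√M_i.
So x_O₂ in the escaping gas = (n_O₂/√M_O₂) / Σ(n_i/√M_i)
= (1.71/√32.00) / (1.71/√32.00 + 4.16/√64.07) = 0.3023/(0.3023 + 0.5197) = 0.368.

0.368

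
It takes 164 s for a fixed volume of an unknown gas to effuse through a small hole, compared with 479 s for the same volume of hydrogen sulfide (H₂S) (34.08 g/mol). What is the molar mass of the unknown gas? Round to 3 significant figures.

3.99 g/mol

Using Graham's law: t_X/t_H₂S = √(M_X/M_H₂S).
164/479 = 0.3424 = √(M_X/34.08)
M_X = 34.08 × 0.3424² = 34.08 × 0.1172 = 3.99 g/mol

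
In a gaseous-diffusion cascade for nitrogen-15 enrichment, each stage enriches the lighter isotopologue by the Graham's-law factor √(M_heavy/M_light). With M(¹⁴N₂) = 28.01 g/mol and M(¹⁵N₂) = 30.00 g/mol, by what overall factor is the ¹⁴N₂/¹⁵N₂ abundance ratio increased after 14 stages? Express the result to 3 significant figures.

1.62

Each stage multiplies the ratio by α = √(30.00/28.01), so after 14 stages the overall factor is α^14 = (30.00/28.01)^(14/2).
= 1.07105^7 = 1.62.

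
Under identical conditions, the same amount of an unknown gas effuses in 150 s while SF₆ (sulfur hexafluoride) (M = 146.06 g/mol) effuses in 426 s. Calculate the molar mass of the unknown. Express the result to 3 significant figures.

From Graham's law, t_X/t_SF₆ = √(M_X/M_SF₆).
150/426 = 0.3521 = √(M_X/146.06)
M_X = 146.06 × 0.3521² = 146.06 × 0.1240 = 18.1 g/mol

18.1 g/mol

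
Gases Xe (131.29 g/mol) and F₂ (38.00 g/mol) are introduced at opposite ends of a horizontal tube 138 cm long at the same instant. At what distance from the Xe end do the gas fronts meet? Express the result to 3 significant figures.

The fronts meet when d_Xe + d_F₂ = L with d_Xe/d_F₂ = √(M_F₂/M_Xe) (Graham's law). Here √(M_F₂/M_Xe) = √(38.00/131.29) = 0.5380.
With d_Xe + d_F₂ = 138 cm, d_F₂ = 138/(1 + 0.5380) = 89.73 cm.
d_Xe = 138 − 89.73 = 48.3 cm.

48.3 cm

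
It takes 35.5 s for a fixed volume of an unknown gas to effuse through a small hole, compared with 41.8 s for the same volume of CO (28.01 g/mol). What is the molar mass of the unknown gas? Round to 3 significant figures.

20.2 g/mol

Graham's law gives t_X/t_CO = √(M_X/M_CO).
35.5/41.8 = 0.8493 = √(M_X/28.01)
M_X = 28.01 × 0.8493² = 28.01 × 0.7213 = 20.2 g/mol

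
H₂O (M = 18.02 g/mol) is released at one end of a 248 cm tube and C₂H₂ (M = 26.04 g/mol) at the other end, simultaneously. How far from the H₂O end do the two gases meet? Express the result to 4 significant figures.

Distances travelled in equal time are proportional to diffusion rates, so d_H₂O/d_C₂H₂ = √(M_C₂H₂/M_H₂O) = √(26.04/18.02) = 1.202.
With d_H₂O + d_C₂H₂ = 248 cm, d_C₂H₂ = 248/(1 + 1.202) = 112.6 cm.
d_H₂O = 248 − 112.6 = 135.4 cm.

135.4 cm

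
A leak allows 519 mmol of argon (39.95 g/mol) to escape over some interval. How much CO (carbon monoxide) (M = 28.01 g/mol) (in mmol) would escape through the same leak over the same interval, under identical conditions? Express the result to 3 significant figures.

Graham's law gives rate_CO/rate_Ar = √(M_Ar/M_CO) = √(39.95/28.01) = √1.426 = 1.194.
So the amount for CO is 519 × 1.194 = 620 mmol.

620 mmol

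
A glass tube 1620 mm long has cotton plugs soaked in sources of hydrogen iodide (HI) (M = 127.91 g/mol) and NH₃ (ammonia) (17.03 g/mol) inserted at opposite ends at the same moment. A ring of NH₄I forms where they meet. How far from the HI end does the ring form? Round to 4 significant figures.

433.1 mm

Distances travelled in equal time are proportional to diffusion rates, so d_HI/d_NH₃ = √(M_NH₃/M_HI) = √(17.03/127.91) = 0.3649.
With d_HI + d_NH₃ = 1620 mm, d_NH₃ = 1620/(1 + 0.3649) = 1187 mm.
d_HI = 1620 − 1187 = 433.1 mm.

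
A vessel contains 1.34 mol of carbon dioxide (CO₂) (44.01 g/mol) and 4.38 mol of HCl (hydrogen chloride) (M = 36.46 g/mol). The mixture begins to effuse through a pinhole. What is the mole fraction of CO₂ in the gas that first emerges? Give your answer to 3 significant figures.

0.218

The effusion rate of species i is ∝ p_i/√M_i ∝ n_i/√M_i.
x_CO₂(eff) = (n_CO₂/√M_CO₂) / (n_CO₂/√M_CO₂ + n_HCl/√M_HCl)
= (1.34/√44.01) / (1.34/√44.01 + 4.38/√36.46) = 0.2020/(0.2020 + 0.7254) = 0.218.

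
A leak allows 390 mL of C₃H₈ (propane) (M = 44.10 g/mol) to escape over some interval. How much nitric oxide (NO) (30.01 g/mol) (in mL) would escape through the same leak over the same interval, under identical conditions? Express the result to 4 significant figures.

472.8 mL

Graham's law gives rate_NO/rate_C₃H₈ = √(M_C₃H₈/M_NO) = √(44.10/30.01) = √1.470 = 1.212.
So the volume for NO is 390 × 1.212 = 472.8 mL.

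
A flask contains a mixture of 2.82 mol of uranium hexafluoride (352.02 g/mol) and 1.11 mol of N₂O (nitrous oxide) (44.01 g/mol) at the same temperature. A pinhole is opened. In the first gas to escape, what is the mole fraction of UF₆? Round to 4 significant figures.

Each component's effusion rate ∝ (its partial pressure)·(1/√M) ∝ n_i/√M_i.
Mole fraction of UF₆ in the effusate = (n_UF₆/√M_UF₆) / (n_UF₆/√M_UF₆ + n_N₂O/√M_N₂O)
= (2.82/√352.02) / (2.82/√352.02 + 1.11/√44.01) = 0.1503/(0.1503 + 0.1673) = 0.4732.

0.4732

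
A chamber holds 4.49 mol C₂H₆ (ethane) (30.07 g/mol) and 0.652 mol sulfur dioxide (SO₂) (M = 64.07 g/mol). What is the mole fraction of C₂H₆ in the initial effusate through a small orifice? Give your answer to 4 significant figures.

Effusion rate of each component ∝ n_i/√M_i (partial pressure × 1/√M).
x_C₂H₆(eff) = (n_C₂H₆/√M_C₂H₆) / (n_C₂H₆/√M_C₂H₆ + n_SO₂/√M_SO₂)
= (4.49/√30.07) / (4.49/√30.07 + 0.652/√64.07) = 0.8188/(0.8188 + 0.08146) = 0.9095.

0.9095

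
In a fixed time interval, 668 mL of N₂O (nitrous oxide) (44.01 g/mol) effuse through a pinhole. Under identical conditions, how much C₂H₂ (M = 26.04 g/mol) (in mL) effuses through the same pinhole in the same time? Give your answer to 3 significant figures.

By Graham's law, rate_C₂H₂/rate_N₂O = √(M_N₂O/M_C₂H₂) = √(44.01/26.04) = √1.690 = 1.300.
So the volume for C₂H₂ is 668 × 1.300 = 868 mL.

868 mL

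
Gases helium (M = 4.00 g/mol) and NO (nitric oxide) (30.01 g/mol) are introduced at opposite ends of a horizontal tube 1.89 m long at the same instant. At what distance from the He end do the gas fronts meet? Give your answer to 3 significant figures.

In equal time, each gas travels a distance ∝ its rate ∝ 1/√M, so d_He/d_NO = √(M_NO/M_He) = √(30.01/4.00) = 2.739.
With d_He + d_NO = 1.89 m, d_NO = 1.89/(1 + 2.739) = 0.5055 m.
d_He = 1.89 − 0.5055 = 1.38 m.

1.38 m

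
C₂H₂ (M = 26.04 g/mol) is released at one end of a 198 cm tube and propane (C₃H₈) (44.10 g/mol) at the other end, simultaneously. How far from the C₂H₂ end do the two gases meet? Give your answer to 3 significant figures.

112 cm

Distances travelled in equal time are proportional to diffusion rates, so d_C₂H₂/d_C₃H₈ = √(M_C₃H₈/M_C₂H₂) = √(44.10/26.04) = 1.301.
With d_C₂H₂ + d_C₃H₈ = 198 cm, d_C₃H₈ = 198/(1 + 1.301) = 86.04 cm.
d_C₂H₂ = 198 − 86.04 = 112 cm.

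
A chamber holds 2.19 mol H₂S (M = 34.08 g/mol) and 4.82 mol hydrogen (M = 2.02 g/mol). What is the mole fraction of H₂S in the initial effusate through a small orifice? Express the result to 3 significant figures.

0.0996

Rate_i ∝ x_i/√M_i (Graham's law weighted by mole fraction), so the effusate composition follows n_i/√M_i.
x_H₂S(eff) = (n_H₂S/√M_H₂S) / (n_H₂S/√M_H₂S + n_H₂/√M_H₂)
= (2.19/√34.08) / (2.19/√34.08 + 4.82/√2.02) = 0.3751/(0.3751 + 3.391) = 0.0996.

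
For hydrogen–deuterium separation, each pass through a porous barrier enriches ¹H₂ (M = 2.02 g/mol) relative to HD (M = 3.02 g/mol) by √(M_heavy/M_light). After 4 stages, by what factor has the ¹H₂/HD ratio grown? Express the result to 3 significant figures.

Overall factor = α^4 with α = √(3.02/2.02), i.e. (3.02/2.02)^(4/2).
= 1.49505^2 = 2.24.

2.24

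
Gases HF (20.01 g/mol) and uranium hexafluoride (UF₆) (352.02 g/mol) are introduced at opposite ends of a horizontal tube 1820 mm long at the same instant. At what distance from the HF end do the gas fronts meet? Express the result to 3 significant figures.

1470 mm

In equal time, each gas travels a distance ∝ its rate ∝ 1/√M, so d_HF/d_UF₆ = √(M_UF₆/M_HF) = √(352.02/20.01) = 4.194.
With d_HF + d_UF₆ = 1820 mm, d_UF₆ = 1820/(1 + 4.194) = 350.4 mm.
d_HF = 1820 − 350.4 = 1470 mm.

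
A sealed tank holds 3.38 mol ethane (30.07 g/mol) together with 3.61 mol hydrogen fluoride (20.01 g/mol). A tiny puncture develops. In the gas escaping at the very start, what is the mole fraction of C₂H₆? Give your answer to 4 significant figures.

Effusion rate of each component ∝ n_i/√M_i (partial pressure × 1/√M).
x_C₂H₆(eff) = (n_C₂H₆/√M_C₂H₆) / (n_C₂H₆/√M_C₂H₆ + n_HF/√M_HF)
= (3.38/√30.07) / (3.38/√30.07 + 3.61/√20.01) = 0.6164/(0.6164 + 0.8070) = 0.4330.

0.4330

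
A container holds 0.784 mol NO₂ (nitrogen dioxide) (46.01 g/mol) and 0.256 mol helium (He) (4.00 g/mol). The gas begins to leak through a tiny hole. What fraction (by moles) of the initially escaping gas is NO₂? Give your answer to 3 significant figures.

0.475

The effusion rate of species i is ∝ p_i/√M_i ∝ n_i/√M_i.
x_NO₂(eff) = (n_NO₂/√M_NO₂) / (n_NO₂/√M_NO₂ + n_He/√M_He)
= (0.784/√46.01) / (0.784/√46.01 + 0.256/√4.00) = 0.1156/(0.1156 + 0.1280) = 0.475.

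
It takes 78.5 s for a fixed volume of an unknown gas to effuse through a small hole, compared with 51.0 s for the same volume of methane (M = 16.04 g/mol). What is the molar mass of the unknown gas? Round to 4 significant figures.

38.00 g/mol

Graham's law gives t_X/t_CH₄ = √(M_X/M_CH₄).
78.5/51.0 = 1.539 = √(M_X/16.04)
M_X = 16.04 × 1.539² = 16.04 × 2.369 = 38.00 g/mol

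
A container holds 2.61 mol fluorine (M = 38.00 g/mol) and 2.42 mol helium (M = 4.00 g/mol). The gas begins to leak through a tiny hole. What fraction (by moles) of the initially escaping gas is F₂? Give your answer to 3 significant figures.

0.259

Rate_i ∝ x_i/√M_i (Graham's law weighted by mole fraction), so the effusate composition follows n_i/√M_i.
Mole fraction of F₂ in the effusate = (n_F₂/√M_F₂) / (n_F₂/√M_F₂ + n_He/√M_He)
= (2.61/√38.00) / (2.61/√38.00 + 2.42/√4.00) = 0.4234/(0.4234 + 1.210) = 0.259.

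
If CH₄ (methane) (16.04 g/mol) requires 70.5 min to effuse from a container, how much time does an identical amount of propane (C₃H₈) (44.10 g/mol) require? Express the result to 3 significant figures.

117 min

Using Graham's law: t_C₃H₈/t_CH₄ = √(M_C₃H₈/M_CH₄) = √(44.10/16.04) = √2.749 = 1.658.
So the time for C₃H₈ is 70.5 × 1.658 = 117 min.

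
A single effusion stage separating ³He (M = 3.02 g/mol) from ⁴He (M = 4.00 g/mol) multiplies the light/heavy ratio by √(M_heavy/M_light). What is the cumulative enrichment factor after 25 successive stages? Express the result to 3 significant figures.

33.5

After 25 stages the ratio has grown by (√(4.00/3.02))^25 = (4.00/3.02)^(25/2).
= 1.32450^(25/2) = 33.5.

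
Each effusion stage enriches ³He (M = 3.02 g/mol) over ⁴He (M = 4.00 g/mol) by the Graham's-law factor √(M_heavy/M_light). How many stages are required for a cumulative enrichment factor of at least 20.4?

Single-stage factor α = √(4.00/3.02), so ln α = ½ ln(1.32450) = 0.1405.
Need α^N ≥ 20.4 ⇒ N ≥ ln(20.4) / ln α = 3.016 / 0.1405 = 21.46.
Rounding up, N = 22 stages.

22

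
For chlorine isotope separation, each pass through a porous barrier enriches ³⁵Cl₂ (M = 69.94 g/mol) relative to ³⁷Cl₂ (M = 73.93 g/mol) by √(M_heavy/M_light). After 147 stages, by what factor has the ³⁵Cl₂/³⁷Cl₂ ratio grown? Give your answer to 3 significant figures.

Overall factor = α^147 with α = √(73.93/69.94), i.e. (73.93/69.94)^(147/2).
= 1.05705^(147/2) = 59.0.

59.0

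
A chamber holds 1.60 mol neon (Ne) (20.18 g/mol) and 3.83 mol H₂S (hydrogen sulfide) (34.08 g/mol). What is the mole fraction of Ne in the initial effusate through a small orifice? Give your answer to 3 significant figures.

Rate_i ∝ x_i/√M_i (Graham's law weighted by mole fraction), so the effusate composition follows n_i/√M_i.
So x_Ne in the escaping gas = (n_Ne/√M_Ne) / Σ(n_i/√M_i)
= (1.60/√20.18) / (1.60/√20.18 + 3.83/√34.08) = 0.3562/(0.3562 + 0.6561) = 0.352.

0.352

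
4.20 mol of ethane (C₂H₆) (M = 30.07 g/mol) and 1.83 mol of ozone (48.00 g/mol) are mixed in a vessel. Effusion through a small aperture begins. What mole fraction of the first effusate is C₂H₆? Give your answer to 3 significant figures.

0.744

Effusion rate of each component ∝ n_i/√M_i (partial pressure × 1/√M).
So x_C₂H₆ in the escaping gas = (n_C₂H₆/√M_C₂H₆) / Σ(n_i/√M_i)
= (4.20/√30.07) / (4.20/√30.07 + 1.83/√48.00) = 0.7659/(0.7659 + 0.2641) = 0.744.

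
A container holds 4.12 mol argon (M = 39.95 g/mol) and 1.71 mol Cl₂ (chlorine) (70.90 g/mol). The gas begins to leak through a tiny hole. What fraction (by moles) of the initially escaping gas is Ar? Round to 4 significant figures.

0.7625

Rate_i ∝ x_i/√M_i (Graham's law weighted by mole fraction), so the effusate composition follows n_i/√M_i.
So x_Ar in the escaping gas = (n_Ar/√M_Ar) / Σ(n_i/√M_i)
= (4.12/√39.95) / (4.12/√39.95 + 1.71/√70.90) = 0.6518/(0.6518 + 0.2031) = 0.7625.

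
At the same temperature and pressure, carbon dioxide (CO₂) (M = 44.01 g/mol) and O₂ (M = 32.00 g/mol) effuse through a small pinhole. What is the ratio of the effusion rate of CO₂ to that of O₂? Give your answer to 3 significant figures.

0.853

Using Graham's law: rate_CO₂/rate_O₂ = √(M_O₂/M_CO₂) = √(32.00/44.01) = √0.7271 = 0.853.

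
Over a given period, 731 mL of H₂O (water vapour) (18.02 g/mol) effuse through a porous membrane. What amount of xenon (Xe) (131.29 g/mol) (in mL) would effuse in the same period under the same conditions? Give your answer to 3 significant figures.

271 mL

Graham's law gives rate_Xe/rate_H₂O = √(M_H₂O/M_Xe) = √(18.02/131.29) = √0.1373 = 0.3705.
So the volume for Xe is 731 × 0.3705 = 271 mL.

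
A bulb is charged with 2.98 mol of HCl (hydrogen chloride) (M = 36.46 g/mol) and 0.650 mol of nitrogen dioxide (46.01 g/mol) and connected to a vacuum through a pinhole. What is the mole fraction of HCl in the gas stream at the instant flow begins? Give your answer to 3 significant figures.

0.837

The effusion rate of species i is ∝ p_i/√M_i ∝ n_i/√M_i.
x_HCl(eff) = (n_HCl/√M_HCl) / (n_HCl/√M_HCl + n_NO₂/√M_NO₂)
= (2.98/√36.46) / (2.98/√36.46 + 0.650/√46.01) = 0.4935/(0.4935 + 0.09583) = 0.837.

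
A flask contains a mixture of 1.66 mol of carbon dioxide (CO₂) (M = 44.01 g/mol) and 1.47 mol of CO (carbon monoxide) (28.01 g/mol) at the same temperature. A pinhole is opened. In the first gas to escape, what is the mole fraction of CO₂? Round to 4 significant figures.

Each component's effusion rate ∝ (its partial pressure)·(1/√M) ∝ n_i/√M_i.
x_CO₂(eff) = (n_CO₂/√M_CO₂) / (n_CO₂/√M_CO₂ + n_CO/√M_CO)
= (1.66/√44.01) / (1.66/√44.01 + 1.47/√28.01) = 0.2502/(0.2502 + 0.2778) = 0.4739.

0.4739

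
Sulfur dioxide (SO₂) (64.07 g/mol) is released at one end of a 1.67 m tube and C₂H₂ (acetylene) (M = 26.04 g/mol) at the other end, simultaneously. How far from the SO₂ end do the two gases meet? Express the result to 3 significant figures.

In equal time, each gas travels a distance ∝ its rate ∝ 1/√M, so d_SO₂/d_C₂H₂ = √(M_C₂H₂/M_SO₂) = √(26.04/64.07) = 0.6375.
With d_SO₂ + d_C₂H₂ = 1.67 m, d_C₂H₂ = 1.67/(1 + 0.6375) = 1.020 m.
d_SO₂ = 1.67 − 1.020 = 0.650 m.

0.650 m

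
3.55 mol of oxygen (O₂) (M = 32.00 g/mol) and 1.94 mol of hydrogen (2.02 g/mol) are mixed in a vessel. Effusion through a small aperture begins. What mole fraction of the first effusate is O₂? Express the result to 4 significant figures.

0.3150

Rate_i ∝ x_i/√M_i (Graham's law weighted by mole fraction), so the effusate composition follows n_i/√M_i.
So x_O₂ in the escaping gas = (n_O₂/√M_O₂) / Σ(n_i/√M_i)
= (3.55/√32.00) / (3.55/√32.00 + 1.94/√2.02) = 0.6276/(0.6276 + 1.365) = 0.3150.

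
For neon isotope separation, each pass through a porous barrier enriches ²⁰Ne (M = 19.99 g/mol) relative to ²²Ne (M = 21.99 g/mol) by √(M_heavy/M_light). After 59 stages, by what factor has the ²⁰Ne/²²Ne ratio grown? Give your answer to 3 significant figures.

16.7

After 59 stages the ratio has grown by (√(21.99/19.99))^59 = (21.99/19.99)^(59/2).
= 1.10005^(59/2) = 16.7.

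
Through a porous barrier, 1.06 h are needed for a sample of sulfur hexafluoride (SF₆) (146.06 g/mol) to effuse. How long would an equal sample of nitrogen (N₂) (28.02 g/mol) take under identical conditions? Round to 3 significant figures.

Using Graham's law: t_N₂/t_SF₆ = √(M_N₂/M_SF₆) = √(28.02/146.06) = √0.1918 = 0.4380.
So the time for N₂ is 1.06 × 0.4380 = 0.464 h.

0.464 h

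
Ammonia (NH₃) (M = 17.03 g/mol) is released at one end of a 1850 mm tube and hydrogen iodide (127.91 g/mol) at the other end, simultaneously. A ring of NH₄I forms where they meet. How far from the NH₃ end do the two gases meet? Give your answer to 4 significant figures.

Distances travelled in equal time are proportional to diffusion rates, so d_NH₃/d_HI = √(M_HI/M_NH₃) = √(127.91/17.03) = 2.741.
With d_NH₃ + d_HI = 1850 mm, d_HI = 1850/(1 + 2.741) = 494.6 mm.
d_NH₃ = 1850 − 494.6 = 1355 mm.

1355 mm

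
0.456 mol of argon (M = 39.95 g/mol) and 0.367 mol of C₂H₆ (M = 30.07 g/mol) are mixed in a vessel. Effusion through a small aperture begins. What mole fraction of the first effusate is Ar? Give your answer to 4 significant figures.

Each component's effusion rate ∝ (its partial pressure)·(1/√M) ∝ n_i/√M_i.
x_Ar(eff) = (n_Ar/√M_Ar) / (n_Ar/√M_Ar + n_C₂H₆/√M_C₂H₆)
= (0.456/√39.95) / (0.456/√39.95 + 0.367/√30.07) = 0.07215/(0.07215 + 0.06693) = 0.5188.

0.5188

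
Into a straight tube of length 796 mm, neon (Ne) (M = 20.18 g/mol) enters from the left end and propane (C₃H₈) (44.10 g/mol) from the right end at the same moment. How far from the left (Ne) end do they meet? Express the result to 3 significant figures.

In equal time, each gas travels a distance ∝ its rate ∝ 1/√M, so d_Ne/d_C₃H₈ = √(M_C₃H₈/M_Ne) = √(44.10/20.18) = 1.478.
With d_Ne + d_C₃H₈ = 796 mm, d_C₃H₈ = 796/(1 + 1.478) = 321.2 mm.
d_Ne = 796 − 321.2 = 475 mm.

475 mm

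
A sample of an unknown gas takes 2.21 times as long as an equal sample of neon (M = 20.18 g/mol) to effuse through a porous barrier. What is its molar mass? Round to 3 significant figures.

98.6 g/mol

Using Graham's law: t_X/t_Ne = √(M_X/M_Ne).
2.21 = √(M_X/20.18)
M_X = 20.18 × 2.21² = 20.18 × 4.884 = 98.6 g/mol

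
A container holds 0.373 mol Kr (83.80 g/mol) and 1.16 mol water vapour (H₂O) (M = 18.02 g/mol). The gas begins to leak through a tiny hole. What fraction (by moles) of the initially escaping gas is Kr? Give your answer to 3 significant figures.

Each component's effusion rate ∝ (its partial pressure)·(1/√M) ∝ n_i/√M_i.
Mole fraction of Kr in the effusate = (n_Kr/√M_Kr) / (n_Kr/√M_Kr + n_H₂O/√M_H₂O)
= (0.373/√83.80) / (0.373/√83.80 + 1.16/√18.02) = 0.04075/(0.04075 + 0.2733) = 0.130.

0.130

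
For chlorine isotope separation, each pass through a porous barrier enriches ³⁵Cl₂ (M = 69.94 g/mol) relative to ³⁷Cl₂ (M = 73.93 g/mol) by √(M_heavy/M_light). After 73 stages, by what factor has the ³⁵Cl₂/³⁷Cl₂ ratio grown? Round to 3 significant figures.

The single-stage factor is √(M_heavy/M_light), so 73 stages give [√(73.93/69.94)]^73 = (73.93/69.94)^(73/2).
= 1.05705^(73/2) = 7.58.

7.58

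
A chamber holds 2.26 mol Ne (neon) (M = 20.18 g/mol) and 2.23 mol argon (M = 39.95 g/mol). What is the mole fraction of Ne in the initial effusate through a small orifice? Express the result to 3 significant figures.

0.588

The effusion rate of species i is ∝ p_i/√M_i ∝ n_i/√M_i.
x_Ne(eff) = (n_Ne/√M_Ne) / (n_Ne/√M_Ne + n_Ar/√M_Ar)
= (2.26/√20.18) / (2.26/√20.18 + 2.23/√39.95) = 0.5031/(0.5031 + 0.3528) = 0.588.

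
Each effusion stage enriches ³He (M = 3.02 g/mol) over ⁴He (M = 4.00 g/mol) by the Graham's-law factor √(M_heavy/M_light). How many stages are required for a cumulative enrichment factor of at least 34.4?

26

Single-stage factor α = √(4.00/3.02), so ln α = ½ ln(1.32450) = 0.1405.
Need α^N ≥ 34.4 ⇒ N ≥ ln(34.4) / ln α = 3.538 / 0.1405 = 25.18.
So at least 26 stages are needed.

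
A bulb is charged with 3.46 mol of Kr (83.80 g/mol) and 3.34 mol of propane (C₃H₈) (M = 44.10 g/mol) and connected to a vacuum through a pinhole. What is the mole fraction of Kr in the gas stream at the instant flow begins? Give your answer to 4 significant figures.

0.4291

Rate_i ∝ x_i/√M_i (Graham's law weighted by mole fraction), so the effusate composition follows n_i/√M_i.
Mole fraction of Kr in the effusate = (n_Kr/√M_Kr) / (n_Kr/√M_Kr + n_C₃H₈/√M_C₃H₈)
= (3.46/√83.80) / (3.46/√83.80 + 3.34/√44.10) = 0.3780/(0.3780 + 0.5030) = 0.4291.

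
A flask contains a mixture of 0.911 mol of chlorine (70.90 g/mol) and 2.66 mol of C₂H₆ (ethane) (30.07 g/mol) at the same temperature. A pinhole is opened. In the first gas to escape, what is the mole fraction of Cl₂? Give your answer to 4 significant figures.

0.1824

Rate_i ∝ x_i/√M_i (Graham's law weighted by mole fraction), so the effusate composition follows n_i/√M_i.
So x_Cl₂ in the escaping gas = (n_Cl₂/√M_Cl₂) / Σ(n_i/√M_i)
= (0.911/√70.90) / (0.911/√70.90 + 2.66/√30.07) = 0.1082/(0.1082 + 0.4851) = 0.1824.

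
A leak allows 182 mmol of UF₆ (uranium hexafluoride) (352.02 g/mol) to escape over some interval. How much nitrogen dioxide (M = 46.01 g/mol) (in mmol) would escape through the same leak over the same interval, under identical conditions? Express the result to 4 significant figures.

Graham's law gives rate_NO₂/rate_UF₆ = √(M_UF₆/M_NO₂) = √(352.02/46.01) = √7.651 = 2.766.
So the amount for NO₂ is 182 × 2.766 = 503.4 mmol.

503.4 mmol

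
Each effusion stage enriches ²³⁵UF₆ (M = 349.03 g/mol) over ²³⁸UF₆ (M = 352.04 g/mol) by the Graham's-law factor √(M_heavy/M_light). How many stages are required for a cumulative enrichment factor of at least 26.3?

Single-stage factor α = √(352.04/349.03), so ln α = ½ ln(1.00862) = 0.004293.
Need α^N ≥ 26.3 ⇒ N ≥ ln(26.3) / ln α = 3.270 / 0.004293 = 761.52.
Minimum whole number of stages: N = 762.

762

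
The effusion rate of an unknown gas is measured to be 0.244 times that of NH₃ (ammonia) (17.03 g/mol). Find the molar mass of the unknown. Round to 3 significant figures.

286 g/mol

Using Graham's law: rate_X/rate_NH₃ = √(M_NH₃/M_X).
0.244 = √(17.03/M_X)
M_X = 17.03 / 0.244² = 17.03 / 0.05954 = 286 g/mol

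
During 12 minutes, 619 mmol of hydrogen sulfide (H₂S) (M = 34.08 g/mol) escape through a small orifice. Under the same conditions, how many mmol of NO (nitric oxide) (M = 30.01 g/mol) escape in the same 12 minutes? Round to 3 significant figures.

660 mmol

Using Graham's law: rate_NO/rate_H₂S = √(M_H₂S/M_NO) = √(34.08/30.01) = √1.136 = 1.066.
So the amount for NO is 619 × 1.066 = 660 mmol.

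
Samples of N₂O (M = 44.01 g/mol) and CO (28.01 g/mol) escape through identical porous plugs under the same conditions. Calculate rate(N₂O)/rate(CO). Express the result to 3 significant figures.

0.798

From Graham's law, rate_N₂O/rate_CO = √(M_CO/M_N₂O) = √(28.01/44.01) = √0.6364 = 0.798.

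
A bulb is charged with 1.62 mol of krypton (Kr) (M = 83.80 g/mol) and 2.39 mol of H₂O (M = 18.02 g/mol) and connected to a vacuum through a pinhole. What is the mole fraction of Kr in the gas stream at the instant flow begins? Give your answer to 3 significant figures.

0.239

Each component's effusion rate ∝ (its partial pressure)·(1/√M) ∝ n_i/√M_i.
Mole fraction of Kr in the effusate = (n_Kr/√M_Kr) / (n_Kr/√M_Kr + n_H₂O/√M_H₂O)
= (1.62/√83.80) / (1.62/√83.80 + 2.39/√18.02) = 0.1770/(0.1770 + 0.5630) = 0.239.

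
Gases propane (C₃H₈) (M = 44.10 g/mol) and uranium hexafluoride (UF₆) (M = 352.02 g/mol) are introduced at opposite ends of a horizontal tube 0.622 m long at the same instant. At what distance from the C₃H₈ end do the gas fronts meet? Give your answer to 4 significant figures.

The fronts meet when d_C₃H₈ + d_UF₆ = L with d_C₃H₈/d_UF₆ = √(M_UF₆/M_C₃H₈) (Graham's law). Here √(M_UF₆/M_C₃H₈) = √(352.02/44.10) = 2.825.
With d_C₃H₈ + d_UF₆ = 0.622 m, d_UF₆ = 0.622/(1 + 2.825) = 0.1626 m.
d_C₃H₈ = 0.622 − 0.1626 = 0.4594 m.

0.4594 m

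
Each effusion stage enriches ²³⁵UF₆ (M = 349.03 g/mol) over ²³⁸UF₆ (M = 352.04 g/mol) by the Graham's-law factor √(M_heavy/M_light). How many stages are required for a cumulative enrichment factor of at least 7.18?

460

Single-stage factor α = √(352.04/349.03), so ln α = ½ ln(1.00862) = 0.004293.
Need α^N ≥ 7.18 ⇒ N ≥ ln(7.18) / ln α = 1.971 / 0.004293 = 459.14.
Rounding up, N = 460 stages.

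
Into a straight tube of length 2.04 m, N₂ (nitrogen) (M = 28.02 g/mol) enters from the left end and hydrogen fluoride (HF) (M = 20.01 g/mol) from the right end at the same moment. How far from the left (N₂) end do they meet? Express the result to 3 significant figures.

0.934 m

Graham's law gives d_N₂/d_HF = rate_N₂/rate_HF = √(M_HF/M_N₂) = √(20.01/28.02) = 0.8451.
With d_N₂ + d_HF = 2.04 m, d_HF = 2.04/(1 + 0.8451) = 1.106 m.
d_N₂ = 2.04 − 1.106 = 0.934 m.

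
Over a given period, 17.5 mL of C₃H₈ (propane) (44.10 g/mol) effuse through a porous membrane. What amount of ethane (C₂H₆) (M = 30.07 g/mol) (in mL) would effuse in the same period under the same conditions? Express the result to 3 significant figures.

Using Graham's law: rate_C₂H₆/rate_C₃H₈ = √(M_C₃H₈/M_C₂H₆) = √(44.10/30.07) = √1.467 = 1.211.
So the volume for C₂H₆ is 17.5 × 1.211 = 21.2 mL.

21.2 mL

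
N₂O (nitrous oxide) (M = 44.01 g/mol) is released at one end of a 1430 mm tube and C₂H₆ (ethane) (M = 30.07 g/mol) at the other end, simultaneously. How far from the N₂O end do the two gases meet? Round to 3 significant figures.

Graham's law gives d_N₂O/d_C₂H₆ = rate_N₂O/rate_C₂H₆ = √(M_C₂H₆/M_N₂O) = √(30.07/44.01) = 0.8266.
With d_N₂O + d_C₂H₆ = 1430 mm, d_C₂H₆ = 1430/(1 + 0.8266) = 782.9 mm.
d_N₂O = 1430 − 782.9 = 647 mm.

647 mm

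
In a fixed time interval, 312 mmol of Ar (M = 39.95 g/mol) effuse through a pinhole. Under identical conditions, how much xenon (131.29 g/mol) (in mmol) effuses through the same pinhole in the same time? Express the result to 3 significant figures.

Graham's law gives rate_Xe/rate_Ar = √(M_Ar/M_Xe) = √(39.95/131.29) = √0.3043 = 0.5516.
So the amount for Xe is 312 × 0.5516 = 172 mmol.

172 mmol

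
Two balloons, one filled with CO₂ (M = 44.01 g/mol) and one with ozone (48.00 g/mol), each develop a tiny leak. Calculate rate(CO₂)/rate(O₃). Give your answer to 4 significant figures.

1.044

Using Graham's law: rate_CO₂/rate_O₃ = √(M_O₃/M_CO₂) = √(48.00/44.01) = √1.091 = 1.044.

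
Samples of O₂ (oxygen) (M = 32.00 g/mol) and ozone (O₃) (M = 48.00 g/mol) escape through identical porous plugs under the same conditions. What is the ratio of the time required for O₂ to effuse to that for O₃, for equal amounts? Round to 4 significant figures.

0.8165

Using Graham's law: t_O₂/t_O₃ = √(M_O₂/M_O₃) = √(32.00/48.00) = √0.6667 = 0.8165.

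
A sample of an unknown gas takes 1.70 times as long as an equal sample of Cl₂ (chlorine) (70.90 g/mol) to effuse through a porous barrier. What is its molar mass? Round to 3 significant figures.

205 g/mol

From Graham's law, t_X/t_Cl₂ = √(M_X/M_Cl₂).
1.70 = √(M_X/70.90)
M_X = 70.90 × 1.70² = 70.90 × 2.890 = 205 g/mol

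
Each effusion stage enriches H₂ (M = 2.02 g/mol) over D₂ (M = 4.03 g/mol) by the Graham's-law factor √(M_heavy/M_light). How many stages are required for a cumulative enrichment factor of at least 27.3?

10

Single-stage factor α = √(4.03/2.02), so ln α = ½ ln(1.99505) = 0.3453.
Need α^N ≥ 27.3 ⇒ N ≥ ln(27.3) / ln α = 3.307 / 0.3453 = 9.58.
So at least 10 stages are needed.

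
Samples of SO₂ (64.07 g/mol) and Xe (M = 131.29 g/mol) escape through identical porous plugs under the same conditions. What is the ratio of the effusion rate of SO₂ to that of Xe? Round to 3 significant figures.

By Graham's law, rate_SO₂/rate_Xe = √(M_Xe/M_SO₂) = √(131.29/64.07) = √2.049 = 1.43.

1.43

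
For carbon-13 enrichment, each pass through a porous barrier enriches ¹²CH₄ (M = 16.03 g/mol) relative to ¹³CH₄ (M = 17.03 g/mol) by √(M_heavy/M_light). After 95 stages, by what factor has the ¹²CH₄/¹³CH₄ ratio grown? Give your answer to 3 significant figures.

17.7

Each stage multiplies the ratio by α = √(17.03/16.03), so after 95 stages the overall factor is α^95 = (17.03/16.03)^(95/2).
= 1.06238^(95/2) = 17.7.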